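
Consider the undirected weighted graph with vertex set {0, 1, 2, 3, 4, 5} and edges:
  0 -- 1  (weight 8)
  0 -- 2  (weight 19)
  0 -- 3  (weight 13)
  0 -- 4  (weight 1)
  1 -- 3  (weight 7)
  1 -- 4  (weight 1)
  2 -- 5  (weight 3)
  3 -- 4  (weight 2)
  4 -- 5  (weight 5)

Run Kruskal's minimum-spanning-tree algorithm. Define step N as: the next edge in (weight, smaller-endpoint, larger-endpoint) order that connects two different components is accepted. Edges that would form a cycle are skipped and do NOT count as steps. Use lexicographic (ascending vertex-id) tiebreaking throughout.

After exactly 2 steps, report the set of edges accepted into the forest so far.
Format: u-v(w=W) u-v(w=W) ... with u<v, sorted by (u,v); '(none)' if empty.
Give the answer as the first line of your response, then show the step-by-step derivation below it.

0-4(w=1) 1-4(w=1)

step 1: add edge 0-4 (w=1); MST = {0-4(w=1)}
step 2: add edge 1-4 (w=1); MST = {0-4(w=1) 1-4(w=1)}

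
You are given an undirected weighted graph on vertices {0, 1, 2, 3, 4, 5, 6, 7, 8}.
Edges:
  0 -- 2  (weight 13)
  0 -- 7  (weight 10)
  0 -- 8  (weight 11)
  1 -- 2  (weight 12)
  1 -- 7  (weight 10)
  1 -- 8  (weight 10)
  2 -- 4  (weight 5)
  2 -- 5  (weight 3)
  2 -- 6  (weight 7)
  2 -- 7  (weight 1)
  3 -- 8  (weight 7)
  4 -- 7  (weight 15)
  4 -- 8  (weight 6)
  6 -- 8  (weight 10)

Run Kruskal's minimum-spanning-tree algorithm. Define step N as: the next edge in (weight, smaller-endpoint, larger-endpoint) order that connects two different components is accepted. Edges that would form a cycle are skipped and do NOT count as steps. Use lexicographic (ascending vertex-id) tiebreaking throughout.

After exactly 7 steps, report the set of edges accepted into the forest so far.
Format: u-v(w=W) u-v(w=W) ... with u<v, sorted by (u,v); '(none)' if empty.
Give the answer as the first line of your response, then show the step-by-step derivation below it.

0-7(w=10) 2-4(w=5) 2-5(w=3) 2-6(w=7) 2-7(w=1) 3-8(w=7) 4-8(w=6)

step 1: add edge 2-7 (w=1); MST = {2-7(w=1)}
step 2: add edge 2-5 (w=3); MST = {2-5(w=3) 2-7(w=1)}
step 3: add edge 2-4 (w=5); MST = {2-4(w=5) 2-5(w=3) 2-7(w=1)}
step 4: add edge 4-8 (w=6); MST = {2-4(w=5) 2-5(w=3) 2-7(w=1) 4-8(w=6)}
step 5: add edge 2-6 (w=7); MST = {2-4(w=5) 2-5(w=3) 2-6(w=7) 2-7(w=1) 4-8(w=6)}
step 6: add edge 3-8 (w=7); MST = {2-4(w=5) 2-5(w=3) 2-6(w=7) 2-7(w=1) 3-8(w=7) 4-8(w=6)}
step 7: add edge 0-7 (w=10); MST = {0-7(w=10) 2-4(w=5) 2-5(w=3) 2-6(w=7) 2-7(w=1) 3-8(w=7) 4-8(w=6)}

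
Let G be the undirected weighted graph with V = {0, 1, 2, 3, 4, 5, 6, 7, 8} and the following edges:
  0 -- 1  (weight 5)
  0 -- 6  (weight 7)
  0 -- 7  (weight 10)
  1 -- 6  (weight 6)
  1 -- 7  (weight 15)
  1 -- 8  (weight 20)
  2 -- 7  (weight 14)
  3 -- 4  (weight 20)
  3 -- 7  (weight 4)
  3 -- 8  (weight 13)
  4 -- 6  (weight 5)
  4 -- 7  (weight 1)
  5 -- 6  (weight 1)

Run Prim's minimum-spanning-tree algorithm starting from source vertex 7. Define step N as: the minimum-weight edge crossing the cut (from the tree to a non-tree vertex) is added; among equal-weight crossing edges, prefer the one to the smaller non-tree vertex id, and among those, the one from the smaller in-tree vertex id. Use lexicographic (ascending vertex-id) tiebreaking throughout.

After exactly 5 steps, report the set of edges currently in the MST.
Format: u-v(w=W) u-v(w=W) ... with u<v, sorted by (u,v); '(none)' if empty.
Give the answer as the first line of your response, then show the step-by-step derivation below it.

1-6(w=6) 3-7(w=4) 4-6(w=5) 4-7(w=1) 5-6(w=1)

step 1: add edge 4-7 (w=1); MST = {4-7(w=1)}
step 2: add edge 3-7 (w=4); MST = {3-7(w=4) 4-7(w=1)}
step 3: add edge 4-6 (w=5); MST = {3-7(w=4) 4-6(w=5) 4-7(w=1)}
step 4: add edge 5-6 (w=1); MST = {3-7(w=4) 4-6(w=5) 4-7(w=1) 5-6(w=1)}
step 5: add edge 1-6 (w=6); MST = {1-6(w=6) 3-7(w=4) 4-6(w=5) 4-7(w=1) 5-6(w=1)}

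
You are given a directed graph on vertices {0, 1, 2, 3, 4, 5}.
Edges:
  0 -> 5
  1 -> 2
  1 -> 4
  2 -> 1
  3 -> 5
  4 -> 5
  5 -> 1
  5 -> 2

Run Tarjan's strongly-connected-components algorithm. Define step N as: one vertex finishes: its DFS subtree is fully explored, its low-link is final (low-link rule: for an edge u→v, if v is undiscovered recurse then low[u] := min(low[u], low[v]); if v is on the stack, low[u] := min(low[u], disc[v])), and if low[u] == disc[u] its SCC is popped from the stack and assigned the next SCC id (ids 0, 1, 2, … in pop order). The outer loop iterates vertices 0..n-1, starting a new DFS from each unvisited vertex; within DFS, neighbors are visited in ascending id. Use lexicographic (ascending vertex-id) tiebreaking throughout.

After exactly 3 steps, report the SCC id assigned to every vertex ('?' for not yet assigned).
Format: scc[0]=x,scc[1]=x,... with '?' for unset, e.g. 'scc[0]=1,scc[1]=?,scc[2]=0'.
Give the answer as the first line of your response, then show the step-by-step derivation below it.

scc[0]=?,scc[1]=?,scc[2]=?,scc[3]=?,scc[4]=?,scc[5]=?

step 1: low=(low[0]=0,low[1]=2,low[2]=2,low[3]=?,low[4]=?,low[5]=1); scc=(scc[0]=?,scc[1]=?,scc[2]=?,scc[3]=?,scc[4]=?,scc[5]=?)
step 2: low=(low[0]=0,low[1]=2,low[2]=2,low[3]=?,low[4]=1,low[5]=1); scc=(scc[0]=?,scc[1]=?,scc[2]=?,scc[3]=?,scc[4]=?,scc[5]=?)
step 3: low=(low[0]=0,low[1]=1,low[2]=2,low[3]=?,low[4]=1,low[5]=1); scc=(scc[0]=?,scc[1]=?,scc[2]=?,scc[3]=?,scc[4]=?,scc[5]=?)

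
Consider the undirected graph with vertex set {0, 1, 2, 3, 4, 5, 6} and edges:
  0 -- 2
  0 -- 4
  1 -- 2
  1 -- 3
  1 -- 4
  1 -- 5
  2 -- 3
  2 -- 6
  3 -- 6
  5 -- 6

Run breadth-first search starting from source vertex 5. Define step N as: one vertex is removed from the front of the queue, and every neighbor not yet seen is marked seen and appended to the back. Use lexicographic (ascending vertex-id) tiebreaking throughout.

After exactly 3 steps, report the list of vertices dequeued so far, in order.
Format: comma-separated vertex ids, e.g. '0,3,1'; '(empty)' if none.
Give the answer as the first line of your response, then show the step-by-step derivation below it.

5,1,6

step 1: dequeue 5; queue=[1,6]; order=5
step 2: dequeue 1; queue=[6,2,3,4]; order=5,1
step 3: dequeue 6; queue=[2,3,4]; order=5,1,6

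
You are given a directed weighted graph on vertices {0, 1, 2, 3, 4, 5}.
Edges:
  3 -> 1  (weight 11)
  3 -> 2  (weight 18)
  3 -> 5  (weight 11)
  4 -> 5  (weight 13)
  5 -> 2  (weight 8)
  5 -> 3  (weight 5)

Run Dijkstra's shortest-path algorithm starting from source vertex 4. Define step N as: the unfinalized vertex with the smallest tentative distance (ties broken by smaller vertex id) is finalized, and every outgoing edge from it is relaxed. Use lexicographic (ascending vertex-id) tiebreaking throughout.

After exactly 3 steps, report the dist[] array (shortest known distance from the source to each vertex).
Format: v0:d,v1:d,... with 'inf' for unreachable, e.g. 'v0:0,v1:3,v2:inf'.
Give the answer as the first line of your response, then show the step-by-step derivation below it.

v0:inf,v1:29,v2:21,v3:18,v4:0,v5:13

step 1: dist = v0:inf,v1:inf,v2:inf,v3:inf,v4:0,v5:13
step 2: dist = v0:inf,v1:inf,v2:21,v3:18,v4:0,v5:13
step 3: dist = v0:inf,v1:29,v2:21,v3:18,v4:0,v5:13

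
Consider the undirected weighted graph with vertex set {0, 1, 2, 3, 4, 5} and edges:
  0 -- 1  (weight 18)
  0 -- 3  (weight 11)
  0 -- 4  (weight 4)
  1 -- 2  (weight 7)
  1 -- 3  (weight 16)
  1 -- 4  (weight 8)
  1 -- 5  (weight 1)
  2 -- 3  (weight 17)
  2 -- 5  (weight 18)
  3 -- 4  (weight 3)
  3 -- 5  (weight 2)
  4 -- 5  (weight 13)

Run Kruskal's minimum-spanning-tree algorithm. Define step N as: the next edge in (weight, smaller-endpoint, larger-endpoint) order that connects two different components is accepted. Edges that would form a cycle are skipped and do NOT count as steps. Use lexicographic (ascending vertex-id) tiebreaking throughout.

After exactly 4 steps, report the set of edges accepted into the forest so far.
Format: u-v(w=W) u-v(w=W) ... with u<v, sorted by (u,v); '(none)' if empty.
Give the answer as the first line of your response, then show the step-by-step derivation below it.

0-4(w=4) 1-5(w=1) 3-4(w=3) 3-5(w=2)

step 1: add edge 1-5 (w=1); MST = {1-5(w=1)}
step 2: add edge 3-5 (w=2); MST = {1-5(w=1) 3-5(w=2)}
step 3: add edge 3-4 (w=3); MST = {1-5(w=1) 3-4(w=3) 3-5(w=2)}
step 4: add edge 0-4 (w=4); MST = {0-4(w=4) 1-5(w=1) 3-4(w=3) 3-5(w=2)}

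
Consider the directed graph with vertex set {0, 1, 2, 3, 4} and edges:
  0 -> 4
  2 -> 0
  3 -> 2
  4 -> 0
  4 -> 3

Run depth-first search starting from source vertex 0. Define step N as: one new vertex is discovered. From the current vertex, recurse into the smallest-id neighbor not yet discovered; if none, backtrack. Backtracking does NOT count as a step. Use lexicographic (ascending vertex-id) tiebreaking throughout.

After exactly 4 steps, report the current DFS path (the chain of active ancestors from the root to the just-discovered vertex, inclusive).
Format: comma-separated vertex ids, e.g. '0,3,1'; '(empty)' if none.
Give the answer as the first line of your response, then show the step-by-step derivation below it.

0,4,3,2

step 1: discover 0; path=0; order=0
step 2: discover 4; path=0>4; order=0,4
step 3: discover 3; path=0>4>3; order=0,4,3
step 4: discover 2; path=0>4>3>2; order=0,4,3,2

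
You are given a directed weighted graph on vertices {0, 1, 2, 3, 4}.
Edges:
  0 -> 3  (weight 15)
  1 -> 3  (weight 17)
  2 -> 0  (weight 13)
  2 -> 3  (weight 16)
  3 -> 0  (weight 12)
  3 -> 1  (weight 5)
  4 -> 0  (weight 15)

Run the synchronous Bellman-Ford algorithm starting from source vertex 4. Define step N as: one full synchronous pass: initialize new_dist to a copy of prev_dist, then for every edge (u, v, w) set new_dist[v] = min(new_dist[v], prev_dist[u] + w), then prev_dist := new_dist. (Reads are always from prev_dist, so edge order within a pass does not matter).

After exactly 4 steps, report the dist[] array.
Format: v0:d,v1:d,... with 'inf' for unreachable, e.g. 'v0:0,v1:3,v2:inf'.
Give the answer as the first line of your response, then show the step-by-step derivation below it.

v0:15,v1:35,v2:inf,v3:30,v4:0

step 1: dist = v0:15,v1:inf,v2:inf,v3:inf,v4:0
step 2: dist = v0:15,v1:inf,v2:inf,v3:30,v4:0
step 3: dist = v0:15,v1:35,v2:inf,v3:30,v4:0
step 4: dist = v0:15,v1:35,v2:inf,v3:30,v4:0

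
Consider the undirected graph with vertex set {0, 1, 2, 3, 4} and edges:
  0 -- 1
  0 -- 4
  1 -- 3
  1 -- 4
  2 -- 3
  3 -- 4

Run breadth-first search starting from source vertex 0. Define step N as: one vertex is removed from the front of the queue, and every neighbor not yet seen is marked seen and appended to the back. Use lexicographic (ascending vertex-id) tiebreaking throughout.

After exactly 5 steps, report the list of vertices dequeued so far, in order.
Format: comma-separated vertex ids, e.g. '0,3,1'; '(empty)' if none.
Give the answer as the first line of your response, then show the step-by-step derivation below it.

0,1,4,3,2

step 1: dequeue 0; queue=[1,4]; order=0
step 2: dequeue 1; queue=[4,3]; order=0,1
step 3: dequeue 4; queue=[3]; order=0,1,4
step 4: dequeue 3; queue=[2]; order=0,1,4,3
step 5: dequeue 2; queue=[(empty)]; order=0,1,4,3,2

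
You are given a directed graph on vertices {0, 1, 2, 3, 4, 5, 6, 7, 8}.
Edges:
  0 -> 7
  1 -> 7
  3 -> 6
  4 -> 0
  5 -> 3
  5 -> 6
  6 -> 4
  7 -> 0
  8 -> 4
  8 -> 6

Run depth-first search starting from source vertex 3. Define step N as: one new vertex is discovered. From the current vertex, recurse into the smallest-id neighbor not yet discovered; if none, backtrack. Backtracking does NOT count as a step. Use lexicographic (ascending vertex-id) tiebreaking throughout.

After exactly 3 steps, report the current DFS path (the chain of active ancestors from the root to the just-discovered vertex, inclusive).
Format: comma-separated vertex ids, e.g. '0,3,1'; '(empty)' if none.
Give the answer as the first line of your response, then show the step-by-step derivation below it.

3,6,4

step 1: discover 3; path=3; order=3
step 2: discover 6; path=3>6; order=3,6
step 3: discover 4; path=3>6>4; order=3,6,4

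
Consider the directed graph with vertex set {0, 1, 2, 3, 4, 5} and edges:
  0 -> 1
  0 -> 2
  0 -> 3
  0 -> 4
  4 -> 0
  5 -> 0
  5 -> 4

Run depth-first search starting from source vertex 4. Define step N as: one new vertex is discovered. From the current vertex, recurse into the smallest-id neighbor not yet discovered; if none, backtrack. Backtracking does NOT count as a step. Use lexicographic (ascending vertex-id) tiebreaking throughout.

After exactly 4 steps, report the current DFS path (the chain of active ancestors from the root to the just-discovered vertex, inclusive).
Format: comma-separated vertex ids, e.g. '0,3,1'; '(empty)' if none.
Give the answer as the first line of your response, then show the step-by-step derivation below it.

4,0,2

step 1: discover 4; path=4; order=4
step 2: discover 0; path=4>0; order=4,0
step 3: discover 1; path=4>0>1; order=4,0,1
step 4: discover 2; path=4>0>2; order=4,0,1,2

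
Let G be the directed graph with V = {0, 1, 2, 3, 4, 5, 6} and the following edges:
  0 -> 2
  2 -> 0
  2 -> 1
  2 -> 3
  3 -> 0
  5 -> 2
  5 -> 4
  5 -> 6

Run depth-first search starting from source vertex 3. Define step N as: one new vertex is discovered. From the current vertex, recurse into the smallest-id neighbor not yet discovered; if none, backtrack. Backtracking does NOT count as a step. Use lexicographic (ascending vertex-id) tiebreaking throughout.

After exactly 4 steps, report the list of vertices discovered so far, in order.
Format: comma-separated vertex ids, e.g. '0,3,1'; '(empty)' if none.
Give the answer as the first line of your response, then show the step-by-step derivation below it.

3,0,2,1

step 1: discover 3; path=3; order=3
step 2: discover 0; path=3>0; order=3,0
step 3: discover 2; path=3>0>2; order=3,0,2
step 4: discover 1; path=3>0>2>1; order=3,0,2,1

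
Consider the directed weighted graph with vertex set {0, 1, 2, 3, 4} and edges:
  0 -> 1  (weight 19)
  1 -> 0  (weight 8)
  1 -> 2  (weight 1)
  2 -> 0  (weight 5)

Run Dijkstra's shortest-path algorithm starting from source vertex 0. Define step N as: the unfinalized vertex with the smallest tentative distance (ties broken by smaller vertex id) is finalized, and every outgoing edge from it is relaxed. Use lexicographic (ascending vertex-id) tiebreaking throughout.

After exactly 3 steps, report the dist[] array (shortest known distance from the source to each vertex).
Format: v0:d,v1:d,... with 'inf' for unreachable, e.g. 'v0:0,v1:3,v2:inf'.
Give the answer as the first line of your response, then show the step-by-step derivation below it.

v0:0,v1:19,v2:20,v3:inf,v4:inf

step 1: dist = v0:0,v1:19,v2:inf,v3:inf,v4:inf
step 2: dist = v0:0,v1:19,v2:20,v3:inf,v4:inf
step 3: dist = v0:0,v1:19,v2:20,v3:inf,v4:inf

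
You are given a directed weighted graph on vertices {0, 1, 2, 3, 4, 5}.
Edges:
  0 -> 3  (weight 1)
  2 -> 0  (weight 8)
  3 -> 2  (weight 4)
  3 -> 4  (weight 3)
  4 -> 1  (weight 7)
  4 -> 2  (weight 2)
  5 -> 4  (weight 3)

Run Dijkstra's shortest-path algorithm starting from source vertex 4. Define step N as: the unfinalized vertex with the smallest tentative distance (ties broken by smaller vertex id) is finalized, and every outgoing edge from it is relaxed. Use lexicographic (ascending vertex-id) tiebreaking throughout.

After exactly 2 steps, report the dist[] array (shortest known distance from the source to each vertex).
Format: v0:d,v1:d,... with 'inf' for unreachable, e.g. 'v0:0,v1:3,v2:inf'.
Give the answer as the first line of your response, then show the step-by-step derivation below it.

v0:10,v1:7,v2:2,v3:inf,v4:0,v5:inf

step 1: dist = v0:inf,v1:7,v2:2,v3:inf,v4:0,v5:inf
step 2: dist = v0:10,v1:7,v2:2,v3:inf,v4:0,v5:inf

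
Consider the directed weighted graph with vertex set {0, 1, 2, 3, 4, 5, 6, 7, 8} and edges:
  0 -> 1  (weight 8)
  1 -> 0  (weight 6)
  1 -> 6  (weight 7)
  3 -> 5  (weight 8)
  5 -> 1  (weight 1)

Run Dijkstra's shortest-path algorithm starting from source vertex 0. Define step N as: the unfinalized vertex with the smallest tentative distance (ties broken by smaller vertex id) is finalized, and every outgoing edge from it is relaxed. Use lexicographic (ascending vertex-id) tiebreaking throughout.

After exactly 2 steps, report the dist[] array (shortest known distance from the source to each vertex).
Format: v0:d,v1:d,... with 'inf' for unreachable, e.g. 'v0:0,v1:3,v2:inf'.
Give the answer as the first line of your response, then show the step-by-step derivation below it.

v0:0,v1:8,v2:inf,v3:inf,v4:inf,v5:inf,v6:15,v7:inf,v8:inf

step 1: dist = v0:0,v1:8,v2:inf,v3:inf,v4:inf,v5:inf,v6:inf,v7:inf,v8:inf
step 2: dist = v0:0,v1:8,v2:inf,v3:inf,v4:inf,v5:inf,v6:15,v7:inf,v8:inf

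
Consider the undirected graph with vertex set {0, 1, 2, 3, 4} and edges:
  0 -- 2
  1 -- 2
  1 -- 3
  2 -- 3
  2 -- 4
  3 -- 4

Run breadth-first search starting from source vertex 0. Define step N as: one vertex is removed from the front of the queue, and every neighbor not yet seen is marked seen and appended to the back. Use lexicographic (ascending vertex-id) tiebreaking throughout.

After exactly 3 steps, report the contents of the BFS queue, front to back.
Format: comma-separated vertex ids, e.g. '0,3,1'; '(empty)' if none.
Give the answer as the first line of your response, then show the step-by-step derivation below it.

3,4

step 1: dequeue 0; queue=[2]; order=0
step 2: dequeue 2; queue=[1,3,4]; order=0,2
step 3: dequeue 1; queue=[3,4]; order=0,2,1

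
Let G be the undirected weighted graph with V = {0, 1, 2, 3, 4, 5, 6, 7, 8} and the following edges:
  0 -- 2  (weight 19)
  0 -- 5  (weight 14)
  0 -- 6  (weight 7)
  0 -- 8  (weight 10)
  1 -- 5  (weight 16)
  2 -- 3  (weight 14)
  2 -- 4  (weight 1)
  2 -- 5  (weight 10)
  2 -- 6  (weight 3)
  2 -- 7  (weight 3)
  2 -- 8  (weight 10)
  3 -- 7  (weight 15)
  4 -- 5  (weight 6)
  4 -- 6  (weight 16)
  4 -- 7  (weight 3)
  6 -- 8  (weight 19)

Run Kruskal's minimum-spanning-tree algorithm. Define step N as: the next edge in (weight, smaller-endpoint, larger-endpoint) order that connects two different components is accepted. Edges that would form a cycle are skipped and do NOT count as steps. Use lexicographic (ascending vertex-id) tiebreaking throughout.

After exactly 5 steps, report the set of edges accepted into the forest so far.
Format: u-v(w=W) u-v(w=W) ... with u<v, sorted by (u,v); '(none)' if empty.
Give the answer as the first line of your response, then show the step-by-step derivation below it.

0-6(w=7) 2-4(w=1) 2-6(w=3) 2-7(w=3) 4-5(w=6)

step 1: add edge 2-4 (w=1); MST = {2-4(w=1)}
step 2: add edge 2-6 (w=3); MST = {2-4(w=1) 2-6(w=3)}
step 3: add edge 2-7 (w=3); MST = {2-4(w=1) 2-6(w=3) 2-7(w=3)}
step 4: add edge 4-5 (w=6); MST = {2-4(w=1) 2-6(w=3) 2-7(w=3) 4-5(w=6)}
step 5: add edge 0-6 (w=7); MST = {0-6(w=7) 2-4(w=1) 2-6(w=3) 2-7(w=3) 4-5(w=6)}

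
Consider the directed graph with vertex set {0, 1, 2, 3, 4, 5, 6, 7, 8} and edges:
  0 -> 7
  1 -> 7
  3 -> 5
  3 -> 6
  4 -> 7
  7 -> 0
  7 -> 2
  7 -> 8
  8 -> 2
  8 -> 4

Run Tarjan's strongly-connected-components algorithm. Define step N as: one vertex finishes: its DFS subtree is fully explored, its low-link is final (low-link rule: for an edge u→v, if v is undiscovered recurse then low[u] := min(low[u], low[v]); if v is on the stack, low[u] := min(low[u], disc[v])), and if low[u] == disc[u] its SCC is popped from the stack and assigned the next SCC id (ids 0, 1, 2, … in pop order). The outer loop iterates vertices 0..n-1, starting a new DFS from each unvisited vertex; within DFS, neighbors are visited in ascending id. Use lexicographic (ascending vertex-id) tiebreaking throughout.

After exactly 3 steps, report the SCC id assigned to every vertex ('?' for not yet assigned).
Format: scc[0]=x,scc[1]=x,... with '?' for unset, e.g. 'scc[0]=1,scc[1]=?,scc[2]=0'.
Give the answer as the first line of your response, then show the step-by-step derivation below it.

scc[0]=?,scc[1]=?,scc[2]=0,scc[3]=?,scc[4]=?,scc[5]=?,scc[6]=?,scc[7]=?,scc[8]=?

step 1: low=(low[0]=0,low[1]=?,low[2]=2,low[3]=?,low[4]=?,low[5]=?,low[6]=?,low[7]=0,low[8]=?); scc=(scc[0]=?,scc[1]=?,scc[2]=0,scc[3]=?,scc[4]=?,scc[5]=?,scc[6]=?,scc[7]=?,scc[8]=?)
step 2: low=(low[0]=0,low[1]=?,low[2]=2,low[3]=?,low[4]=1,low[5]=?,low[6]=?,low[7]=0,low[8]=3); scc=(scc[0]=?,scc[1]=?,scc[2]=0,scc[3]=?,scc[4]=?,scc[5]=?,scc[6]=?,scc[7]=?,scc[8]=?)
step 3: low=(low[0]=0,low[1]=?,low[2]=2,low[3]=?,low[4]=1,low[5]=?,low[6]=?,low[7]=0,low[8]=1); scc=(scc[0]=?,scc[1]=?,scc[2]=0,scc[3]=?,scc[4]=?,scc[5]=?,scc[6]=?,scc[7]=?,scc[8]=?)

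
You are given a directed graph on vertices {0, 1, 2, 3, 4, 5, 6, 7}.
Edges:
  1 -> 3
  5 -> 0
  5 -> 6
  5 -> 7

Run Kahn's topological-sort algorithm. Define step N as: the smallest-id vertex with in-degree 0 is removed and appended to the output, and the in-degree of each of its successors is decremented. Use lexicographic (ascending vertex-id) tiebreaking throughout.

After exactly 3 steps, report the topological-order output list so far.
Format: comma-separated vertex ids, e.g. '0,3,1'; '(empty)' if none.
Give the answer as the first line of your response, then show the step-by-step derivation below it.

1,2,3

step 1: output 1; order=[1]; indeg=(1,0,0,0,0,0,1,1)
step 2: output 2; order=[1,2]; indeg=(1,0,0,0,0,0,1,1)
step 3: output 3; order=[1,2,3]; indeg=(1,0,0,0,0,0,1,1)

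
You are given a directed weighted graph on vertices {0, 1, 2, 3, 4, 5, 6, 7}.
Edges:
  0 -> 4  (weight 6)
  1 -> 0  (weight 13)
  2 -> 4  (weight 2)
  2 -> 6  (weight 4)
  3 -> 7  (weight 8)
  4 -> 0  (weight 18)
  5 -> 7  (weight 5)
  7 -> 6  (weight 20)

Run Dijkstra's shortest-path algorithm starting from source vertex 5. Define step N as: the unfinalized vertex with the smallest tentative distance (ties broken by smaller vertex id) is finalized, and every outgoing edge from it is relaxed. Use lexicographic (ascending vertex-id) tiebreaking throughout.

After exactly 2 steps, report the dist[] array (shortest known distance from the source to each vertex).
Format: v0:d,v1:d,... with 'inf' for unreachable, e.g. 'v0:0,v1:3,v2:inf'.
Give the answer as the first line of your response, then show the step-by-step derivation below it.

v0:inf,v1:inf,v2:inf,v3:inf,v4:inf,v5:0,v6:25,v7:5

step 1: dist = v0:inf,v1:inf,v2:inf,v3:inf,v4:inf,v5:0,v6:inf,v7:5
step 2: dist = v0:inf,v1:inf,v2:inf,v3:inf,v4:inf,v5:0,v6:25,v7:5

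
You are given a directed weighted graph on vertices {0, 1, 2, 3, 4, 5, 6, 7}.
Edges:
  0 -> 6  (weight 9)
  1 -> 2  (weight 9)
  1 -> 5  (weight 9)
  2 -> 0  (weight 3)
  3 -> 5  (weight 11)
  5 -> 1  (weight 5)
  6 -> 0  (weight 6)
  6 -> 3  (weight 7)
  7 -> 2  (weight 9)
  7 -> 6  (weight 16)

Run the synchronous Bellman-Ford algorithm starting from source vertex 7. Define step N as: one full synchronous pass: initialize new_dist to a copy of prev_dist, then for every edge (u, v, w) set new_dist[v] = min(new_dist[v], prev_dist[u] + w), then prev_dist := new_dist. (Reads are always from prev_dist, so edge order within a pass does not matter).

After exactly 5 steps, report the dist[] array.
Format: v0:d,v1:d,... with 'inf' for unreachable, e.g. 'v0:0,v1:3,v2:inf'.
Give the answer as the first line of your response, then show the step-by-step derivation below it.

v0:12,v1:39,v2:9,v3:23,v4:inf,v5:34,v6:16,v7:0

step 1: dist = v0:inf,v1:inf,v2:9,v3:inf,v4:inf,v5:inf,v6:16,v7:0
step 2: dist = v0:12,v1:inf,v2:9,v3:23,v4:inf,v5:inf,v6:16,v7:0
step 3: dist = v0:12,v1:inf,v2:9,v3:23,v4:inf,v5:34,v6:16,v7:0
step 4: dist = v0:12,v1:39,v2:9,v3:23,v4:inf,v5:34,v6:16,v7:0
step 5: dist = v0:12,v1:39,v2:9,v3:23,v4:inf,v5:34,v6:16,v7:0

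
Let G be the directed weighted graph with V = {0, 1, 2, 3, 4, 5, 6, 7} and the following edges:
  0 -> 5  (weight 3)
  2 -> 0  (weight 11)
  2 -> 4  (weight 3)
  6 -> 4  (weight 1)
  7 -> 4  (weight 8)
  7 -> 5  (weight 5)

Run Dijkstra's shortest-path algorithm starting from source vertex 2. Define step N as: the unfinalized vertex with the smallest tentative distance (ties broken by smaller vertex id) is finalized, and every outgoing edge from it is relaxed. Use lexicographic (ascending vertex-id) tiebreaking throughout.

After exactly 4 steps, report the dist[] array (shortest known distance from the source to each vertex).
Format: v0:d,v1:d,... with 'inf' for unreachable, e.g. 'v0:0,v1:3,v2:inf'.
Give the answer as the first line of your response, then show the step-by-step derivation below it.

v0:11,v1:inf,v2:0,v3:inf,v4:3,v5:14,v6:inf,v7:inf

step 1: dist = v0:11,v1:inf,v2:0,v3:inf,v4:3,v5:inf,v6:inf,v7:inf
step 2: dist = v0:11,v1:inf,v2:0,v3:inf,v4:3,v5:inf,v6:inf,v7:inf
step 3: dist = v0:11,v1:inf,v2:0,v3:inf,v4:3,v5:14,v6:inf,v7:inf
step 4: dist = v0:11,v1:inf,v2:0,v3:inf,v4:3,v5:14,v6:inf,v7:inf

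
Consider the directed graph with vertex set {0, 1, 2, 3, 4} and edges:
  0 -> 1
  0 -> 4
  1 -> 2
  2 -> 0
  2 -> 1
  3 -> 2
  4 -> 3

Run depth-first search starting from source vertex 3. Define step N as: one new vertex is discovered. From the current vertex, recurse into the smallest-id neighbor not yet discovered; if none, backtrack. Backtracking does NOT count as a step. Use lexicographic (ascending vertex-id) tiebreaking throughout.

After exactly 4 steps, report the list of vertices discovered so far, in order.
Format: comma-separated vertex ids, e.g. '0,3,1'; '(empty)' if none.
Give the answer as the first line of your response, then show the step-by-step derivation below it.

3,2,0,1

step 1: discover 3; path=3; order=3
step 2: discover 2; path=3>2; order=3,2
step 3: discover 0; path=3>2>0; order=3,2,0
step 4: discover 1; path=3>2>0>1; order=3,2,0,1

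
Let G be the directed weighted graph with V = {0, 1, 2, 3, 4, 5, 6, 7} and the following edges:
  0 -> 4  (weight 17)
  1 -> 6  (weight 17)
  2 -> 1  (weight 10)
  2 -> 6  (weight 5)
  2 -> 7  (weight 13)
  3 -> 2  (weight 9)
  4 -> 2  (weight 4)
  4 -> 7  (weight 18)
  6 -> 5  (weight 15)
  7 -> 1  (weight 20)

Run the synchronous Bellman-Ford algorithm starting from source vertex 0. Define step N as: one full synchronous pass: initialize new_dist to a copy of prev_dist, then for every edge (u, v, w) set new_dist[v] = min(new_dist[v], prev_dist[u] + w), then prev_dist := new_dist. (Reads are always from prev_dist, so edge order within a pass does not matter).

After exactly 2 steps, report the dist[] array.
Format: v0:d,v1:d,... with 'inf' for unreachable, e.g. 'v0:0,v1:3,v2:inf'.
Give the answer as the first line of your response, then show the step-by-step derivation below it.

v0:0,v1:inf,v2:21,v3:inf,v4:17,v5:inf,v6:inf,v7:35

step 1: dist = v0:0,v1:inf,v2:inf,v3:inf,v4:17,v5:inf,v6:inf,v7:inf
step 2: dist = v0:0,v1:inf,v2:21,v3:inf,v4:17,v5:inf,v6:inf,v7:35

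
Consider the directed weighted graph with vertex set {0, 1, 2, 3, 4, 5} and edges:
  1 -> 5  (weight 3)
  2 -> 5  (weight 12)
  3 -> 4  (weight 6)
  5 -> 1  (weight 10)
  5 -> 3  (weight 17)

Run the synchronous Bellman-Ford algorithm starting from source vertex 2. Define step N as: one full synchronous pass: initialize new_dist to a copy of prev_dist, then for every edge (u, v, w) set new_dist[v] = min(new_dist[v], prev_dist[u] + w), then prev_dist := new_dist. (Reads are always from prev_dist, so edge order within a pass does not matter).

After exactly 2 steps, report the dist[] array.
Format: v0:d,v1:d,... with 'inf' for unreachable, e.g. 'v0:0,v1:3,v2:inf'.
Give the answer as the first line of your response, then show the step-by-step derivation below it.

v0:inf,v1:22,v2:0,v3:29,v4:inf,v5:12

step 1: dist = v0:inf,v1:inf,v2:0,v3:inf,v4:inf,v5:12
step 2: dist = v0:inf,v1:22,v2:0,v3:29,v4:inf,v5:12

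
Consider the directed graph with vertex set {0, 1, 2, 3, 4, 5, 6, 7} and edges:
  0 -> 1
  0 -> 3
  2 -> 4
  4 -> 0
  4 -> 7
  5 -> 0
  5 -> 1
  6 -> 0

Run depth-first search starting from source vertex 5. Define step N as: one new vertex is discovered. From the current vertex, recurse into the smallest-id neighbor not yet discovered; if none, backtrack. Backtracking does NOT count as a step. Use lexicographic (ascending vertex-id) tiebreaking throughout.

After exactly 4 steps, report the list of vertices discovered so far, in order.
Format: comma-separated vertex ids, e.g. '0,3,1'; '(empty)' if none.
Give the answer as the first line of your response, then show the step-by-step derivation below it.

5,0,1,3

step 1: discover 5; path=5; order=5
step 2: discover 0; path=5>0; order=5,0
step 3: discover 1; path=5>0>1; order=5,0,1
step 4: discover 3; path=5>0>3; order=5,0,1,3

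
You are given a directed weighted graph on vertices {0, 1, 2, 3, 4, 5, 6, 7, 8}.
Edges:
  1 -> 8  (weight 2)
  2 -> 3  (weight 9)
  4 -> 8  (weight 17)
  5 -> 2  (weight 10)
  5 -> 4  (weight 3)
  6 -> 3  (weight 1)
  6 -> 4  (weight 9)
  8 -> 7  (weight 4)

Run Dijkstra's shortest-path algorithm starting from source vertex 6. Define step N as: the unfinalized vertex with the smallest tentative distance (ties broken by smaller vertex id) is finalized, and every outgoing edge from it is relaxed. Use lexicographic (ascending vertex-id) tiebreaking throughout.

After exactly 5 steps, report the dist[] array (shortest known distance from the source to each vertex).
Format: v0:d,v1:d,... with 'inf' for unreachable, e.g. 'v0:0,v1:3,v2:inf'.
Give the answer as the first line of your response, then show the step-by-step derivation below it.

v0:inf,v1:inf,v2:inf,v3:1,v4:9,v5:inf,v6:0,v7:30,v8:26

step 1: dist = v0:inf,v1:inf,v2:inf,v3:1,v4:9,v5:inf,v6:0,v7:inf,v8:inf
step 2: dist = v0:inf,v1:inf,v2:inf,v3:1,v4:9,v5:inf,v6:0,v7:inf,v8:inf
step 3: dist = v0:inf,v1:inf,v2:inf,v3:1,v4:9,v5:inf,v6:0,v7:inf,v8:26
step 4: dist = v0:inf,v1:inf,v2:inf,v3:1,v4:9,v5:inf,v6:0,v7:30,v8:26
step 5: dist = v0:inf,v1:inf,v2:inf,v3:1,v4:9,v5:inf,v6:0,v7:30,v8:26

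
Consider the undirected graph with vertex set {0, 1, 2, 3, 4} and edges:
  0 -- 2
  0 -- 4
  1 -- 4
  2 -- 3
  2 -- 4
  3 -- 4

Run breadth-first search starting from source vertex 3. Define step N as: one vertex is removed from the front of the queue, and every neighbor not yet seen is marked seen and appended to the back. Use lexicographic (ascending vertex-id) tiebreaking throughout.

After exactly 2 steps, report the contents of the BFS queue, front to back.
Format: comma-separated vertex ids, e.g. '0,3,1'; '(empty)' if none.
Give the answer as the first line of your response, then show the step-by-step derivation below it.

4,0

step 1: dequeue 3; queue=[2,4]; order=3
step 2: dequeue 2; queue=[4,0]; order=3,2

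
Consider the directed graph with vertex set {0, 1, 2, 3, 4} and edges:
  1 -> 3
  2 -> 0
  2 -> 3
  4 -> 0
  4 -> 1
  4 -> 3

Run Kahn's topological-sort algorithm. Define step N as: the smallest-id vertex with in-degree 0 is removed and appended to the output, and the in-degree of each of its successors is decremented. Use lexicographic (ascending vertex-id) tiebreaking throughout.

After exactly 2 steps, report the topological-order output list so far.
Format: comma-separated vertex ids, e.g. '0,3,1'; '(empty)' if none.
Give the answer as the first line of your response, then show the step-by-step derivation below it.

2,4

step 1: output 2; order=[2]; indeg=(1,1,0,2,0)
step 2: output 4; order=[2,4]; indeg=(0,0,0,1,0)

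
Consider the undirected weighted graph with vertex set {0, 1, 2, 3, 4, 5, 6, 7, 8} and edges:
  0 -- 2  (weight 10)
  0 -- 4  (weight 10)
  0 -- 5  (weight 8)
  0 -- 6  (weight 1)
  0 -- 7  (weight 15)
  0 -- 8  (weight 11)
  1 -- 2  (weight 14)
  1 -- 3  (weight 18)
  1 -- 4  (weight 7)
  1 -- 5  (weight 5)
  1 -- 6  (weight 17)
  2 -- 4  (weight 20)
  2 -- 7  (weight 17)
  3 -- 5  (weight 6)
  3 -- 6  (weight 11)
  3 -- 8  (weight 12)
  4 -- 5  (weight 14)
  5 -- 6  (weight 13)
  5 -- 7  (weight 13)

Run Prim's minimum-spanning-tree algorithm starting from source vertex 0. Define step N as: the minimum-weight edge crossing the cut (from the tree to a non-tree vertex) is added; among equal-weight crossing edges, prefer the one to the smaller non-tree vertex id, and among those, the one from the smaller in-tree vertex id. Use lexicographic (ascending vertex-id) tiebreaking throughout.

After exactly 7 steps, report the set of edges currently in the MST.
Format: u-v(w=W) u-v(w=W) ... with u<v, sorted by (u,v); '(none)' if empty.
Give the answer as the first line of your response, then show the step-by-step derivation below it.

0-2(w=10) 0-5(w=8) 0-6(w=1) 0-8(w=11) 1-4(w=7) 1-5(w=5) 3-5(w=6)

step 1: add edge 0-6 (w=1); MST = {0-6(w=1)}
step 2: add edge 0-5 (w=8); MST = {0-5(w=8) 0-6(w=1)}
step 3: add edge 1-5 (w=5); MST = {0-5(w=8) 0-6(w=1) 1-5(w=5)}
step 4: add edge 3-5 (w=6); MST = {0-5(w=8) 0-6(w=1) 1-5(w=5) 3-5(w=6)}
step 5: add edge 1-4 (w=7); MST = {0-5(w=8) 0-6(w=1) 1-4(w=7) 1-5(w=5) 3-5(w=6)}
step 6: add edge 0-2 (w=10); MST = {0-2(w=10) 0-5(w=8) 0-6(w=1) 1-4(w=7) 1-5(w=5) 3-5(w=6)}
step 7: add edge 0-8 (w=11); MST = {0-2(w=10) 0-5(w=8) 0-6(w=1) 0-8(w=11) 1-4(w=7) 1-5(w=5) 3-5(w=6)}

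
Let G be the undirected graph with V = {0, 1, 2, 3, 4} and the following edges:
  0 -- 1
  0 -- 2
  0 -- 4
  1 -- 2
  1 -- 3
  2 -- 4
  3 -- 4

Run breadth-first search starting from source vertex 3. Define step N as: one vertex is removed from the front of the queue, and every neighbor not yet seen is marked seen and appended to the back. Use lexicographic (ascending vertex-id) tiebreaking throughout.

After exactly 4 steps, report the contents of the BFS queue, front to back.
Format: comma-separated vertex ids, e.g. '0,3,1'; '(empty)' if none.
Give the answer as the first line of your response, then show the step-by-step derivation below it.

2

step 1: dequeue 3; queue=[1,4]; order=3
step 2: dequeue 1; queue=[4,0,2]; order=3,1
step 3: dequeue 4; queue=[0,2]; order=3,1,4
step 4: dequeue 0; queue=[2]; order=3,1,4,0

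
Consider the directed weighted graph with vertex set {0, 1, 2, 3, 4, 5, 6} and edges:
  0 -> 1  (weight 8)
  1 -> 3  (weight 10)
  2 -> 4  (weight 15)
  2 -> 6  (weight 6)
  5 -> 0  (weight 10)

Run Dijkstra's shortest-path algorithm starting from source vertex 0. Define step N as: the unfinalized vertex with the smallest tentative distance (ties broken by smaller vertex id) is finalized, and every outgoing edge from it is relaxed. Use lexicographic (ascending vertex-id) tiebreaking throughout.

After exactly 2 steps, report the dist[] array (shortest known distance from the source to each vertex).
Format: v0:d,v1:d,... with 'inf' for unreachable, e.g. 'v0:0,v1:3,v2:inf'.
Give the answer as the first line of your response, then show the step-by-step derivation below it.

v0:0,v1:8,v2:inf,v3:18,v4:inf,v5:inf,v6:inf

step 1: dist = v0:0,v1:8,v2:inf,v3:inf,v4:inf,v5:inf,v6:inf
step 2: dist = v0:0,v1:8,v2:inf,v3:18,v4:inf,v5:inf,v6:inf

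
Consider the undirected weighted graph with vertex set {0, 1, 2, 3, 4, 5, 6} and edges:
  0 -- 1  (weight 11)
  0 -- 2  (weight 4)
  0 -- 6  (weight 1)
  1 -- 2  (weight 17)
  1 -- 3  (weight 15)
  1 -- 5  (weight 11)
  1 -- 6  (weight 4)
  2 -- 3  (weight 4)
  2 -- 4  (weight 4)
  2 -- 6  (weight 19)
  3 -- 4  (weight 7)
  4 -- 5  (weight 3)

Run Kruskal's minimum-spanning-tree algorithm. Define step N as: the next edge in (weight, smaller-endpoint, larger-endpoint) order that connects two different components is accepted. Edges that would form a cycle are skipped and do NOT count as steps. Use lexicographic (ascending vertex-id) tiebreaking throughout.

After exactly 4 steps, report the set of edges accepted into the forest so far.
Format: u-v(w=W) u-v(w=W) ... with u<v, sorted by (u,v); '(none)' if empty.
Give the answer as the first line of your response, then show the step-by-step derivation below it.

0-2(w=4) 0-6(w=1) 1-6(w=4) 4-5(w=3)

step 1: add edge 0-6 (w=1); MST = {0-6(w=1)}
step 2: add edge 4-5 (w=3); MST = {0-6(w=1) 4-5(w=3)}
step 3: add edge 0-2 (w=4); MST = {0-2(w=4) 0-6(w=1) 4-5(w=3)}
step 4: add edge 1-6 (w=4); MST = {0-2(w=4) 0-6(w=1) 1-6(w=4) 4-5(w=3)}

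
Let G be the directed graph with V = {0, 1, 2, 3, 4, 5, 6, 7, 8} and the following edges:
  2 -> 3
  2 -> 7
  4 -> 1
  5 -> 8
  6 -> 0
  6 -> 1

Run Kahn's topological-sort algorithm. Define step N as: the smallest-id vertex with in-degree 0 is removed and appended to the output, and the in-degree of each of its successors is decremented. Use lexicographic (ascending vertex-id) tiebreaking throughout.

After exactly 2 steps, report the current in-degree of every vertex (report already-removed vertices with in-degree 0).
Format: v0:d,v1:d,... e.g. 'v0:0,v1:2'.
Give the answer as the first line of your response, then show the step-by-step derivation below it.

v0:1,v1:2,v2:0,v3:0,v4:0,v5:0,v6:0,v7:0,v8:1

step 1: output 2; order=[2]; indeg=(1,2,0,0,0,0,0,0,1)
step 2: output 3; order=[2,3]; indeg=(1,2,0,0,0,0,0,0,1)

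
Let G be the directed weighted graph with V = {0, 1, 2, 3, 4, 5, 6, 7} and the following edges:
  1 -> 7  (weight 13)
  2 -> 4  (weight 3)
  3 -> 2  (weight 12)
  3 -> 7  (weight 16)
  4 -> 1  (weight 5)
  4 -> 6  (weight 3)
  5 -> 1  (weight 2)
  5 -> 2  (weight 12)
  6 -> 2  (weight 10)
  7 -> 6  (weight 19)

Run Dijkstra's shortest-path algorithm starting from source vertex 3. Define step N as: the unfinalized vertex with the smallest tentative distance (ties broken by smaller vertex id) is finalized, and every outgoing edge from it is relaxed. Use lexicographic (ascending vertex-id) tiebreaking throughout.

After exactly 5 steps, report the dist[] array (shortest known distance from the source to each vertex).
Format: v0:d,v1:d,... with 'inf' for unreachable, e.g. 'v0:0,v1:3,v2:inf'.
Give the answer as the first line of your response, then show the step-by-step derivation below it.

v0:inf,v1:20,v2:12,v3:0,v4:15,v5:inf,v6:18,v7:16

step 1: dist = v0:inf,v1:inf,v2:12,v3:0,v4:inf,v5:inf,v6:inf,v7:16
step 2: dist = v0:inf,v1:inf,v2:12,v3:0,v4:15,v5:inf,v6:inf,v7:16
step 3: dist = v0:inf,v1:20,v2:12,v3:0,v4:15,v5:inf,v6:18,v7:16
step 4: dist = v0:inf,v1:20,v2:12,v3:0,v4:15,v5:inf,v6:18,v7:16
step 5: dist = v0:inf,v1:20,v2:12,v3:0,v4:15,v5:inf,v6:18,v7:16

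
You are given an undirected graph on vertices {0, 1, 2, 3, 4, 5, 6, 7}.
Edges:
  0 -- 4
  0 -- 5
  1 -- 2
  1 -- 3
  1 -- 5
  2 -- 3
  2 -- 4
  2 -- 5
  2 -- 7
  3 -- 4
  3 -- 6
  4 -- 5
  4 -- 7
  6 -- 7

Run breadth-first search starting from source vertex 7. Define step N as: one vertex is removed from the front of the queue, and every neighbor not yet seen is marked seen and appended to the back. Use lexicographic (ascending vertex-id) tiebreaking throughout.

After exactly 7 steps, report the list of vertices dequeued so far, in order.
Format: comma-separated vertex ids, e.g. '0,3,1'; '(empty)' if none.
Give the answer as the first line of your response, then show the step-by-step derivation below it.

7,2,4,6,1,3,5

step 1: dequeue 7; queue=[2,4,6]; order=7
step 2: dequeue 2; queue=[4,6,1,3,5]; order=7,2
step 3: dequeue 4; queue=[6,1,3,5,0]; order=7,2,4
step 4: dequeue 6; queue=[1,3,5,0]; order=7,2,4,6
step 5: dequeue 1; queue=[3,5,0]; order=7,2,4,6,1
step 6: dequeue 3; queue=[5,0]; order=7,2,4,6,1,3
step 7: dequeue 5; queue=[0]; order=7,2,4,6,1,3,5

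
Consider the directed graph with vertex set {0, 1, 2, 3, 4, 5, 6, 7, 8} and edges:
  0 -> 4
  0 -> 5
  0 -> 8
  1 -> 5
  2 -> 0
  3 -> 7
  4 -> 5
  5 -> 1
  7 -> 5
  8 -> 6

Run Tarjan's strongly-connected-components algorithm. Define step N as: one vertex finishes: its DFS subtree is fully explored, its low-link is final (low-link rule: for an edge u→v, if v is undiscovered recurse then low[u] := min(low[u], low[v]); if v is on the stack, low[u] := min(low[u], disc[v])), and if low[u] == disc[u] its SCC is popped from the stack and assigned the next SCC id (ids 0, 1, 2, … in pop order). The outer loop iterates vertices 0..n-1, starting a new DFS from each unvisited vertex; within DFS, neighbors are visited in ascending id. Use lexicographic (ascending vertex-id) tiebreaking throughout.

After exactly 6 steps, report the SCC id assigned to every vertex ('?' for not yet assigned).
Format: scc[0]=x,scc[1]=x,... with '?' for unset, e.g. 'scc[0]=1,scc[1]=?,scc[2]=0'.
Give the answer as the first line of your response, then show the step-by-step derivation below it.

scc[0]=4,scc[1]=0,scc[2]=?,scc[3]=?,scc[4]=1,scc[5]=0,scc[6]=2,scc[7]=?,scc[8]=3

step 1: low=(low[0]=0,low[1]=2,low[2]=?,low[3]=?,low[4]=1,low[5]=2,low[6]=?,low[7]=?,low[8]=?); scc=(scc[0]=?,scc[1]=?,scc[2]=?,scc[3]=?,scc[4]=?,scc[5]=?,scc[6]=?,scc[7]=?,scc[8]=?)
step 2: low=(low[0]=0,low[1]=2,low[2]=?,low[3]=?,low[4]=1,low[5]=2,low[6]=?,low[7]=?,low[8]=?); scc=(scc[0]=?,scc[1]=0,scc[2]=?,scc[3]=?,scc[4]=?,scc[5]=0,scc[6]=?,scc[7]=?,scc[8]=?)
step 3: low=(low[0]=0,low[1]=2,low[2]=?,low[3]=?,low[4]=1,low[5]=2,low[6]=?,low[7]=?,low[8]=?); scc=(scc[0]=?,scc[1]=0,scc[2]=?,scc[3]=?,scc[4]=1,scc[5]=0,scc[6]=?,scc[7]=?,scc[8]=?)
step 4: low=(low[0]=0,low[1]=2,low[2]=?,low[3]=?,low[4]=1,low[5]=2,low[6]=5,low[7]=?,low[8]=4); scc=(scc[0]=?,scc[1]=0,scc[2]=?,scc[3]=?,scc[4]=1,scc[5]=0,scc[6]=2,scc[7]=?,scc[8]=?)
step 5: low=(low[0]=0,low[1]=2,low[2]=?,low[3]=?,low[4]=1,low[5]=2,low[6]=5,low[7]=?,low[8]=4); scc=(scc[0]=?,scc[1]=0,scc[2]=?,scc[3]=?,scc[4]=1,scc[5]=0,scc[6]=2,scc[7]=?,scc[8]=3)
step 6: low=(low[0]=0,low[1]=2,low[2]=?,low[3]=?,low[4]=1,low[5]=2,low[6]=5,low[7]=?,low[8]=4); scc=(scc[0]=4,scc[1]=0,scc[2]=?,scc[3]=?,scc[4]=1,scc[5]=0,scc[6]=2,scc[7]=?,scc[8]=3)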